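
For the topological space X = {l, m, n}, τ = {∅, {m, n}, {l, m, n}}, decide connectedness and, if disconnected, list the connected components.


(X, τ) is connected.

Find clopen sets (U ∈ τ with X ∖ U ∈ τ):
  U = ∅, X ∖ U = {l, m, n} — both open, so U is clopen.
  U = {l, m, n}, X ∖ U = ∅ — both open, so U is clopen.
Only trivial clopens (∅ and X) exist, so (X, τ) is connected.
Compute connected components by grouping points that agree on all clopens:
  component: {l, m, n}


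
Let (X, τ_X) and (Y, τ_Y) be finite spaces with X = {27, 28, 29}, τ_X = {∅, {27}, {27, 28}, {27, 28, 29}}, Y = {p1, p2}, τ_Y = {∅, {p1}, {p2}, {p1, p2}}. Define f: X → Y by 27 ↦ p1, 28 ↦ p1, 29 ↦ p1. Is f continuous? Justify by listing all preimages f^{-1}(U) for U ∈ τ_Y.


f IS continuous.

Compute f^{-1}(U) for each U ∈ τ_Y:
  U = ∅: f^{-1}(U) = ∅ ∈ τ_X ✓.
  U = {p1}: f^{-1}(U) = {27, 28, 29} ∈ τ_X ✓.
  U = {p2}: f^{-1}(U) = ∅ ∈ τ_X ✓.
  U = {p1, p2}: f^{-1}(U) = {27, 28, 29} ∈ τ_X ✓.
Every preimage lies in τ_X, so f IS continuous.


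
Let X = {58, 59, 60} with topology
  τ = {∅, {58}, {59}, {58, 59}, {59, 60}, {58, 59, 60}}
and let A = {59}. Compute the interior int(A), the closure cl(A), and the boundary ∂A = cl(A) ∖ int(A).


int(A) = {59}, cl(A) = {59, 60}, ∂A = {60}.

Closed sets in (X, τ) are complements of opens:
  closed(X, τ) = {∅, {58}, {60}, {58, 60}, {59, 60}, {58, 59, 60}}.
int(A) = ⋃ {U ∈ τ : U ⊆ A}. Opens contained in A: ∅, {59}.
Taking the union of these: int(A) = {59}.
cl(A) = ⋂ {C closed : A ⊆ C}. Closed sets containing A: {59, 60}, {58, 59, 60}.
Intersecting these: cl(A) = {59, 60}.
∂A = cl(A) ∖ int(A) = {59, 60} ∖ {59} = {60}.


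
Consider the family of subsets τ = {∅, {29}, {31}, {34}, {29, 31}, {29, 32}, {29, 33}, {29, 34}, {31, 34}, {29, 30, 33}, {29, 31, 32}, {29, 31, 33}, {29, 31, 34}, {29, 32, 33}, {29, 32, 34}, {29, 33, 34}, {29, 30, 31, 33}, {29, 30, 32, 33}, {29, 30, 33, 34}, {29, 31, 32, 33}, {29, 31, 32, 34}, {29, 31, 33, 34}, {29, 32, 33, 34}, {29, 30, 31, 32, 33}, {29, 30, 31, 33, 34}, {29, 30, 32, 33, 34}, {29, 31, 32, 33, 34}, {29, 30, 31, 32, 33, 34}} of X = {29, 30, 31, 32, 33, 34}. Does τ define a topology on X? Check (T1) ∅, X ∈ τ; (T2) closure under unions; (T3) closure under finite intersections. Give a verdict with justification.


τ IS a topology on X.

Axiom (T1): ∅ ∈ τ? Yes; X ∈ τ? Yes.
Axiom (T2/T3): check pairwise unions and intersections of members of τ.
All pairwise intersections and unions checked — each lies in τ. Therefore τ satisfies (T1), (T2), (T3): it IS a topology on X.


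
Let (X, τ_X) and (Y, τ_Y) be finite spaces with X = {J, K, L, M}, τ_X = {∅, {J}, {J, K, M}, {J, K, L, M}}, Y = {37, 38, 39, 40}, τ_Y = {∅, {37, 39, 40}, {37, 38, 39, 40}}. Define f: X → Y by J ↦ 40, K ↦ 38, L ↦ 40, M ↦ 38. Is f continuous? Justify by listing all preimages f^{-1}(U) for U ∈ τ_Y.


f is NOT continuous.

Compute f^{-1}(U) for each U ∈ τ_Y:
  U = ∅: f^{-1}(U) = ∅ ∈ τ_X ✓.
  U = {37, 39, 40}: f^{-1}(U) = {J, L} ∉ τ_X ✗.
  U = {37, 38, 39, 40}: f^{-1}(U) = {J, K, L, M} ∈ τ_X ✓.
Found U = {37, 39, 40} with f^{-1}(U) = {J, L} not in τ_X. Therefore f is NOT continuous.


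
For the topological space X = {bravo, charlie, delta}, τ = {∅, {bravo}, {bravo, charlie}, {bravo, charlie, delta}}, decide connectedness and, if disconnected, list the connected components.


(X, τ) is connected.

Find clopen sets (U ∈ τ with X ∖ U ∈ τ):
  U = ∅, X ∖ U = {bravo, charlie, delta} — both open, so U is clopen.
  U = {bravo, charlie, delta}, X ∖ U = ∅ — both open, so U is clopen.
Only trivial clopens (∅ and X) exist, so (X, τ) is connected.
Compute connected components by grouping points that agree on all clopens:
  component: {bravo, charlie, delta}


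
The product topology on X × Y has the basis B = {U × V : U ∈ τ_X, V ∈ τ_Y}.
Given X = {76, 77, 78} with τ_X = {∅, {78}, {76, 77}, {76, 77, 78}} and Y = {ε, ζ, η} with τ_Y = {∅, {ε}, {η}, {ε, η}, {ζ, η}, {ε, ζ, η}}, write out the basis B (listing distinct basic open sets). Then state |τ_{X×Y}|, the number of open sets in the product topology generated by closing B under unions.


Basis B = {∅ × ∅, {78} × {ε}, {78} × {η}, {76, 77} × {ε}, {76, 77} × {η}, {78} × {ε, η}, {78} × {ζ, η}, {76, 77, 78} × {ε}, {76, 77, 78} × {η}, {78} × {ε, ζ, η}, {76, 77} × {ε, η}, {76, 77} × {ζ, η}, {76, 77} × {ε, ζ, η}, {76, 77, 78} × {ε, η}, {76, 77, 78} × {ζ, η}, {76, 77, 78} × {ε, ζ, η}}; |τ_{X×Y}| = 36.

Enumerate products U × V with U ∈ τ_X, V ∈ τ_Y (deduplicated):
  ∅ × ∅ = {} (∅)
  {78} × {ε} = {(78,ε)}
  {78} × {η} = {(78,η)}
  {76, 77} × {ε} = {(76,ε), (77,ε)}
  {76, 77} × {η} = {(76,η), (77,η)}
  {78} × {ε, η} = {(78,ε), (78,η)}
  {78} × {ζ, η} = {(78,ζ), (78,η)}
  {76, 77, 78} × {ε} = {(76,ε), (77,ε), (78,ε)}
  {76, 77, 78} × {η} = {(76,η), (77,η), (78,η)}
  {78} × {ε, ζ, η} = {(78,ε), (78,ζ), (78,η)}
  {76, 77} × {ε, η} = {(76,ε), (76,η), (77,ε), (77,η)}
  {76, 77} × {ζ, η} = {(76,ζ), (76,η), (77,ζ), (77,η)}
  {76, 77} × {ε, ζ, η} = {(76,ε), (76,ζ), (76,η), (77,ε), (77,ζ), (77,η)}
  {76, 77, 78} × {ε, η} = {(76,ε), (76,η), (77,ε), (77,η), (78,ε), (78,η)}
  {76, 77, 78} × {ζ, η} = {(76,ζ), (76,η), (77,ζ), (77,η), (78,ζ), (78,η)}
  {76, 77, 78} × {ε, ζ, η} = {(76,ε), (76,ζ), (76,η), (77,ε), (77,ζ), (77,η), (78,ε), (78,ζ), (78,η)}
These 16 distinct sets form the basis B.
Close under arbitrary unions to get τ_{X×Y}; counting gives |τ_{X×Y}| = 36.


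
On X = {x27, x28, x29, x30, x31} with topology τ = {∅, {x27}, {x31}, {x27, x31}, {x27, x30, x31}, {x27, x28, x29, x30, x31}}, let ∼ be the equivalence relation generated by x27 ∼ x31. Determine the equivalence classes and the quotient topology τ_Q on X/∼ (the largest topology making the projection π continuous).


X/∼ = {[x27=x31], [x28], [x29], [x30]}; |τ_Q| = 4.

Equivalence classes: [x27=x31], [x28], [x29], [x30].
Quotient map π: X → X/∼ sends x27 ↦ [x27=x31], x28 ↦ [x28], x29 ↦ [x29], x30 ↦ [x30], x31 ↦ [x27=x31].
For each subset V ⊆ X/∼, compute π^{-1}(V) ⊆ X and check whether π^{-1}(V) ∈ τ. V is open in τ_Q iff π^{-1}(V) ∈ τ.
  V = {}: π^{-1}(V) = ∅ ∈ τ ✓.
  V = {[x27=x31]}: π^{-1}(V) = {x27, x31} ∈ τ ✓.
  V = {[x28]}: π^{-1}(V) = {x28} ∉ τ ✗.
  V = {[x27=x31], [x28]}: π^{-1}(V) = {x27, x28, x31} ∉ τ ✗.
  V = {[x29]}: π^{-1}(V) = {x29} ∉ τ ✗.
  V = {[x27=x31], [x29]}: π^{-1}(V) = {x27, x29, x31} ∉ τ ✗.
  V = {[x28], [x29]}: π^{-1}(V) = {x28, x29} ∉ τ ✗.
  V = {[x27=x31], [x28], [x29]}: π^{-1}(V) = {x27, x28, x29, x31} ∉ τ ✗.
  V = {[x30]}: π^{-1}(V) = {x30} ∉ τ ✗.
  V = {[x27=x31], [x30]}: π^{-1}(V) = {x27, x30, x31} ∈ τ ✓.
  V = {[x28], [x30]}: π^{-1}(V) = {x28, x30} ∉ τ ✗.
  V = {[x27=x31], [x28], [x30]}: π^{-1}(V) = {x27, x28, x30, x31} ∉ τ ✗.
  V = {[x29], [x30]}: π^{-1}(V) = {x29, x30} ∉ τ ✗.
  V = {[x27=x31], [x29], [x30]}: π^{-1}(V) = {x27, x29, x30, x31} ∉ τ ✗.
  V = {[x28], [x29], [x30]}: π^{-1}(V) = {x28, x29, x30} ∉ τ ✗.
  V = {[x27=x31], [x28], [x29], [x30]}: π^{-1}(V) = {x27, x28, x29, x30, x31} ∈ τ ✓.
Open sets in the quotient: τ_Q = {{}, {[x27=x31]}, {[x27=x31], [x30]}, {[x27=x31], [x28], [x29], [x30]}} (4 elements).


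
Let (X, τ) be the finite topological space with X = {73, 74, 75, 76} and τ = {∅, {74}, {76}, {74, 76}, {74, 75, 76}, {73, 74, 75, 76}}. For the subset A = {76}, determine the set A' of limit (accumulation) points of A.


A' = {73, 75}

For each x ∈ X, list the open sets U ∈ τ with x ∈ U, then check whether U ∩ (A ∖ {x}) ≠ ∅ for every such U.
  x = 73: opens ∋ x are {73, 74, 75, 76}; each meets A ∖ {73}, so x IS a limit point.
  x = 74: open {74} ∋ x has {74} ∩ (A ∖ {74}) = ∅, so x is NOT a limit point.
  x = 75: opens ∋ x are {74, 75, 76}, {73, 74, 75, 76}; each meets A ∖ {75}, so x IS a limit point.
  x = 76: open {76} ∋ x has {76} ∩ (A ∖ {76}) = ∅, so x is NOT a limit point.
Collecting: A' = {73, 75}.


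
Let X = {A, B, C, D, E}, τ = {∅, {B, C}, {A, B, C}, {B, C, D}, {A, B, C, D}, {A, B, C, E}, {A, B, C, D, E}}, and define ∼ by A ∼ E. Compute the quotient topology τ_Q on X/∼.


X/∼ = {[A=E], [B], [C], [D]}; |τ_Q| = 5.

Equivalence classes: [A=E], [B], [C], [D].
Quotient map π: X → X/∼ sends A ↦ [A=E], B ↦ [B], C ↦ [C], D ↦ [D], E ↦ [A=E].
For each subset V ⊆ X/∼, compute π^{-1}(V) ⊆ X and check whether π^{-1}(V) ∈ τ. V is open in τ_Q iff π^{-1}(V) ∈ τ.
  V = {}: π^{-1}(V) = ∅ ∈ τ ✓.
  V = {[A=E]}: π^{-1}(V) = {A, E} ∉ τ ✗.
  V = {[B]}: π^{-1}(V) = {B} ∉ τ ✗.
  V = {[A=E], [B]}: π^{-1}(V) = {A, B, E} ∉ τ ✗.
  V = {[C]}: π^{-1}(V) = {C} ∉ τ ✗.
  V = {[A=E], [C]}: π^{-1}(V) = {A, C, E} ∉ τ ✗.
  V = {[B], [C]}: π^{-1}(V) = {B, C} ∈ τ ✓.
  V = {[A=E], [B], [C]}: π^{-1}(V) = {A, B, C, E} ∈ τ ✓.
  V = {[D]}: π^{-1}(V) = {D} ∉ τ ✗.
  V = {[A=E], [D]}: π^{-1}(V) = {A, D, E} ∉ τ ✗.
  V = {[B], [D]}: π^{-1}(V) = {B, D} ∉ τ ✗.
  V = {[A=E], [B], [D]}: π^{-1}(V) = {A, B, D, E} ∉ τ ✗.
  V = {[C], [D]}: π^{-1}(V) = {C, D} ∉ τ ✗.
  V = {[A=E], [C], [D]}: π^{-1}(V) = {A, C, D, E} ∉ τ ✗.
  V = {[B], [C], [D]}: π^{-1}(V) = {B, C, D} ∈ τ ✓.
  V = {[A=E], [B], [C], [D]}: π^{-1}(V) = {A, B, C, D, E} ∈ τ ✓.
Open sets in the quotient: τ_Q = {{}, {[B], [C]}, {[A=E], [B], [C]}, {[B], [C], [D]}, {[A=E], [B], [C], [D]}} (5 elements).


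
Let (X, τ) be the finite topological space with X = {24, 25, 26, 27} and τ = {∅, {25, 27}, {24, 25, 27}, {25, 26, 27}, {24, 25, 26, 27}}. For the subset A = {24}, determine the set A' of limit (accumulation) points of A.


A' = ∅

For each x ∈ X, list the open sets U ∈ τ with x ∈ U, then check whether U ∩ (A ∖ {x}) ≠ ∅ for every such U.
  x = 24: open {24, 25, 27} ∋ x has {24, 25, 27} ∩ (A ∖ {24}) = ∅, so x is NOT a limit point.
  x = 25: open {25, 27} ∋ x has {25, 27} ∩ (A ∖ {25}) = ∅, so x is NOT a limit point.
  x = 26: open {25, 26, 27} ∋ x has {25, 26, 27} ∩ (A ∖ {26}) = ∅, so x is NOT a limit point.
  x = 27: open {25, 27} ∋ x has {25, 27} ∩ (A ∖ {27}) = ∅, so x is NOT a limit point.
Collecting: A' = ∅.


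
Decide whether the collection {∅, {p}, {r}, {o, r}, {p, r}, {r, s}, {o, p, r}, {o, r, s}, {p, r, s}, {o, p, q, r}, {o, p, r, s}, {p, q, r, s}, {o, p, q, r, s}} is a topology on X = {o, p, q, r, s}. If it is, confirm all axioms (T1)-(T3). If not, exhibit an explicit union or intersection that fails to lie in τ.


τ is NOT a topology on X.

Axiom (T1): ∅ ∈ τ? Yes; X ∈ τ? Yes.
Axiom (T2/T3): check pairwise unions and intersections of members of τ.
Counterexample for (T3): {o, p, q, r} ∩ {p, q, r, s} = {p, q, r} ∉ τ. Therefore τ is NOT a topology.


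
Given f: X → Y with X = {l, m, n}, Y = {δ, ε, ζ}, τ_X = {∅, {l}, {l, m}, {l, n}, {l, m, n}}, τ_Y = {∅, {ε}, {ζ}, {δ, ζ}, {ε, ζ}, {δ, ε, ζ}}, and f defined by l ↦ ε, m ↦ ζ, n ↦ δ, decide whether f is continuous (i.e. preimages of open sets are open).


f is NOT continuous.

Compute f^{-1}(U) for each U ∈ τ_Y:
  U = ∅: f^{-1}(U) = ∅ ∈ τ_X ✓.
  U = {ε}: f^{-1}(U) = {l} ∈ τ_X ✓.
  U = {ζ}: f^{-1}(U) = {m} ∉ τ_X ✗.
  U = {δ, ζ}: f^{-1}(U) = {m, n} ∉ τ_X ✗.
  U = {ε, ζ}: f^{-1}(U) = {l, m} ∈ τ_X ✓.
  U = {δ, ε, ζ}: f^{-1}(U) = {l, m, n} ∈ τ_X ✓.
Found U = {ζ} with f^{-1}(U) = {m} not in τ_X. Therefore f is NOT continuous.


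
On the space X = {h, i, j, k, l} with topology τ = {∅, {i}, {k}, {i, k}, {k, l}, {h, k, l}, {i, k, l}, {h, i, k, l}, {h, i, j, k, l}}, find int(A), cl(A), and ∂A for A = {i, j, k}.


int(A) = {i, k}, cl(A) = {h, i, j, k, l}, ∂A = {h, j, l}.

Closed sets in (X, τ) are complements of opens:
  closed(X, τ) = {∅, {j}, {h, j}, {i, j}, {h, i, j}, {h, j, l}, {h, i, j, l}, {h, j, k, l}, {h, i, j, k, l}}.
int(A) = ⋃ {U ∈ τ : U ⊆ A}. Opens contained in A: ∅, {i}, {k}, {i, k}.
Taking the union of these: int(A) = {i, k}.
cl(A) = ⋂ {C closed : A ⊆ C}. Closed sets containing A: {h, i, j, k, l}.
Intersecting these: cl(A) = {h, i, j, k, l}.
∂A = cl(A) ∖ int(A) = {h, i, j, k, l} ∖ {i, k} = {h, j, l}.


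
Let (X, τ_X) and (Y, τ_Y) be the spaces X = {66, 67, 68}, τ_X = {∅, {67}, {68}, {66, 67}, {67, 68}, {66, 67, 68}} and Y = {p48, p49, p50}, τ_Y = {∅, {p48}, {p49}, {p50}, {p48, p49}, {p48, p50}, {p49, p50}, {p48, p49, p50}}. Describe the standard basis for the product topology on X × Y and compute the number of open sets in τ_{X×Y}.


Basis B = {∅ × ∅, {67} × {p48}, {67} × {p49}, {67} × {p50}, {68} × {p48}, {68} × {p49}, {68} × {p50}, {66, 67} × {p48}, {66, 67} × {p49}, {66, 67} × {p50}, {67} × {p48, p49}, {67} × {p48, p50}, {67, 68} × {p48}, {67} × {p49, p50}, {67, 68} × {p49}, {67, 68} × {p50}, {68} × {p48, p49}, {68} × {p48, p50}, {68} × {p49, p50}, {66, 67, 68} × {p48}, {66, 67, 68} × {p49}, {66, 67, 68} × {p50}, {67} × {p48, p49, p50}, {68} × {p48, p49, p50}, {66, 67} × {p48, p49}, {66, 67} × {p48, p50}, {66, 67} × {p49, p50}, {67, 68} × {p48, p49}, {67, 68} × {p48, p50}, {67, 68} × {p49, p50}, {66, 67} × {p48, p49, p50}, {66, 67, 68} × {p48, p49}, {66, 67, 68} × {p48, p50}, {66, 67, 68} × {p49, p50}, {67, 68} × {p48, p49, p50}, {66, 67, 68} × {p48, p49, p50}}; |τ_{X×Y}| = 216.

Enumerate products U × V with U ∈ τ_X, V ∈ τ_Y (deduplicated):
  ∅ × ∅ = {} (∅)
  {67} × {p48} = {(67,p48)}
  {67} × {p49} = {(67,p49)}
  {67} × {p50} = {(67,p50)}
  {68} × {p48} = {(68,p48)}
  {68} × {p49} = {(68,p49)}
  {68} × {p50} = {(68,p50)}
  {66, 67} × {p48} = {(66,p48), (67,p48)}
  {66, 67} × {p49} = {(66,p49), (67,p49)}
  {66, 67} × {p50} = {(66,p50), (67,p50)}
  {67} × {p48, p49} = {(67,p48), (67,p49)}
  {67} × {p48, p50} = {(67,p48), (67,p50)}
  {67, 68} × {p48} = {(67,p48), (68,p48)}
  {67} × {p49, p50} = {(67,p49), (67,p50)}
  {67, 68} × {p49} = {(67,p49), (68,p49)}
  {67, 68} × {p50} = {(67,p50), (68,p50)}
  {68} × {p48, p49} = {(68,p48), (68,p49)}
  {68} × {p48, p50} = {(68,p48), (68,p50)}
  {68} × {p49, p50} = {(68,p49), (68,p50)}
  {66, 67, 68} × {p48} = {(66,p48), (67,p48), (68,p48)}
  {66, 67, 68} × {p49} = {(66,p49), (67,p49), (68,p49)}
  {66, 67, 68} × {p50} = {(66,p50), (67,p50), (68,p50)}
  {67} × {p48, p49, p50} = {(67,p48), (67,p49), (67,p50)}
  {68} × {p48, p49, p50} = {(68,p48), (68,p49), (68,p50)}
  {66, 67} × {p48, p49} = {(66,p48), (66,p49), (67,p48), (67,p49)}
  {66, 67} × {p48, p50} = {(66,p48), (66,p50), (67,p48), (67,p50)}
  {66, 67} × {p49, p50} = {(66,p49), (66,p50), (67,p49), (67,p50)}
  {67, 68} × {p48, p49} = {(67,p48), (67,p49), (68,p48), (68,p49)}
  {67, 68} × {p48, p50} = {(67,p48), (67,p50), (68,p48), (68,p50)}
  {67, 68} × {p49, p50} = {(67,p49), (67,p50), (68,p49), (68,p50)}
  {66, 67} × {p48, p49, p50} = {(66,p48), (66,p49), (66,p50), (67,p48), (67,p49), (67,p50)}
  {66, 67, 68} × {p48, p49} = {(66,p48), (66,p49), (67,p48), (67,p49), (68,p48), (68,p49)}
  {66, 67, 68} × {p48, p50} = {(66,p48), (66,p50), (67,p48), (67,p50), (68,p48), (68,p50)}
  {66, 67, 68} × {p49, p50} = {(66,p49), (66,p50), (67,p49), (67,p50), (68,p49), (68,p50)}
  {67, 68} × {p48, p49, p50} = {(67,p48), (67,p49), (67,p50), (68,p48), (68,p49), (68,p50)}
  {66, 67, 68} × {p48, p49, p50} = {(66,p48), (66,p49), (66,p50), (67,p48), (67,p49), (67,p50), (68,p48), (68,p49), (68,p50)}
These 36 distinct sets form the basis B.
Close under arbitrary unions to get τ_{X×Y}; counting gives |τ_{X×Y}| = 216.


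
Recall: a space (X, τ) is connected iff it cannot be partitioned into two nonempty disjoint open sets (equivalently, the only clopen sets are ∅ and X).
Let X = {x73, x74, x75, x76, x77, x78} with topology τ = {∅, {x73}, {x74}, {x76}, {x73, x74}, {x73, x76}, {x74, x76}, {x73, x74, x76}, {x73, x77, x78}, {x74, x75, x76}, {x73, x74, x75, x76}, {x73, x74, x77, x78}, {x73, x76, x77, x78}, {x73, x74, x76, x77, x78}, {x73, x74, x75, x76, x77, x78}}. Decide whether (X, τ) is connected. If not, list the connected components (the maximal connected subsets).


(X, τ) is disconnected; components = [{x73, x77, x78}, {x74, x75, x76}].

Find clopen sets (U ∈ τ with X ∖ U ∈ τ):
  U = ∅, X ∖ U = {x73, x74, x75, x76, x77, x78} — both open, so U is clopen.
  U = {x73, x77, x78}, X ∖ U = {x74, x75, x76} — both open, so U is clopen.
  U = {x74, x75, x76}, X ∖ U = {x73, x77, x78} — both open, so U is clopen.
  U = {x73, x74, x75, x76, x77, x78}, X ∖ U = ∅ — both open, so U is clopen.
Nontrivial clopen(s) exist: e.g. {x73, x77, x78}. So (X, τ) is disconnected.
Compute connected components by grouping points that agree on all clopens:
  component: {x73, x77, x78}
  component: {x74, x75, x76}


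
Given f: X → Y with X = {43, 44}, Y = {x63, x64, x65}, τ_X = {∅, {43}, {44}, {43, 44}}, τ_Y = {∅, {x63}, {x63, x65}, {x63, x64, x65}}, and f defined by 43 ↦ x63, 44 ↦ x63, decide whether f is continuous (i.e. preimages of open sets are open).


f IS continuous.

Compute f^{-1}(U) for each U ∈ τ_Y:
  U = ∅: f^{-1}(U) = ∅ ∈ τ_X ✓.
  U = {x63}: f^{-1}(U) = {43, 44} ∈ τ_X ✓.
  U = {x63, x65}: f^{-1}(U) = {43, 44} ∈ τ_X ✓.
  U = {x63, x64, x65}: f^{-1}(U) = {43, 44} ∈ τ_X ✓.
Every preimage lies in τ_X, so f IS continuous.


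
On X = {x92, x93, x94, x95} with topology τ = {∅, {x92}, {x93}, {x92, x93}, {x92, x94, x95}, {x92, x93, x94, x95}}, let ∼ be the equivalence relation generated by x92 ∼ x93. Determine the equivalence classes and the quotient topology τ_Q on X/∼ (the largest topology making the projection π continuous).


X/∼ = {[x92=x93], [x94], [x95]}; |τ_Q| = 3.

Equivalence classes: [x92=x93], [x94], [x95].
Quotient map π: X → X/∼ sends x92 ↦ [x92=x93], x93 ↦ [x92=x93], x94 ↦ [x94], x95 ↦ [x95].
For each subset V ⊆ X/∼, compute π^{-1}(V) ⊆ X and check whether π^{-1}(V) ∈ τ. V is open in τ_Q iff π^{-1}(V) ∈ τ.
  V = {}: π^{-1}(V) = ∅ ∈ τ ✓.
  V = {[x92=x93]}: π^{-1}(V) = {x92, x93} ∈ τ ✓.
  V = {[x94]}: π^{-1}(V) = {x94} ∉ τ ✗.
  V = {[x92=x93], [x94]}: π^{-1}(V) = {x92, x93, x94} ∉ τ ✗.
  V = {[x95]}: π^{-1}(V) = {x95} ∉ τ ✗.
  V = {[x92=x93], [x95]}: π^{-1}(V) = {x92, x93, x95} ∉ τ ✗.
  V = {[x94], [x95]}: π^{-1}(V) = {x94, x95} ∉ τ ✗.
  V = {[x92=x93], [x94], [x95]}: π^{-1}(V) = {x92, x93, x94, x95} ∈ τ ✓.
Open sets in the quotient: τ_Q = {{}, {[x92=x93]}, {[x92=x93], [x94], [x95]}} (3 elements).


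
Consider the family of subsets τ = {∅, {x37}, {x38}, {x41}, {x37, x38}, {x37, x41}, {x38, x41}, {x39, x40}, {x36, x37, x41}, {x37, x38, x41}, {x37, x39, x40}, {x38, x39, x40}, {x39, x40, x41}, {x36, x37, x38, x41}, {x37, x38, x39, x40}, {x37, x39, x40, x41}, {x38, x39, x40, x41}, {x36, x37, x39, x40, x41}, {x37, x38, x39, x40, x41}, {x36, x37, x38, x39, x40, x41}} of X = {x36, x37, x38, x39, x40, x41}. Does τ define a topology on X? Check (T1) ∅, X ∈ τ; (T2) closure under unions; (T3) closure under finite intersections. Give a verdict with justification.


τ IS a topology on X.

Axiom (T1): ∅ ∈ τ? Yes; X ∈ τ? Yes.
Axiom (T2/T3): check pairwise unions and intersections of members of τ.
All pairwise intersections and unions checked — each lies in τ. Therefore τ satisfies (T1), (T2), (T3): it IS a topology on X.


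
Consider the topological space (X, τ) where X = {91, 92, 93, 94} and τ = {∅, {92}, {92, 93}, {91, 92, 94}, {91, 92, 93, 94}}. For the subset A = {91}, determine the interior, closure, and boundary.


int(A) = ∅, cl(A) = {91, 94}, ∂A = {91, 94}.

Closed sets in (X, τ) are complements of opens:
  closed(X, τ) = {∅, {93}, {91, 94}, {91, 93, 94}, {91, 92, 93, 94}}.
int(A) = ⋃ {U ∈ τ : U ⊆ A}. Opens contained in A: ∅.
Taking the union of these: int(A) = ∅.
cl(A) = ⋂ {C closed : A ⊆ C}. Closed sets containing A: {91, 94}, {91, 93, 94}, {91, 92, 93, 94}.
Intersecting these: cl(A) = {91, 94}.
∂A = cl(A) ∖ int(A) = {91, 94} ∖ ∅ = {91, 94}.


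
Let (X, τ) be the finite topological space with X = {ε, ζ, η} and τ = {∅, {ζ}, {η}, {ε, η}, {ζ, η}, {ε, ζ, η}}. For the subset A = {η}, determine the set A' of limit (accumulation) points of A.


A' = {ε}

For each x ∈ X, list the open sets U ∈ τ with x ∈ U, then check whether U ∩ (A ∖ {x}) ≠ ∅ for every such U.
  x = ε: opens ∋ x are {ε, η}, {ε, ζ, η}; each meets A ∖ {ε}, so x IS a limit point.
  x = ζ: open {ζ} ∋ x has {ζ} ∩ (A ∖ {ζ}) = ∅, so x is NOT a limit point.
  x = η: open {η} ∋ x has {η} ∩ (A ∖ {η}) = ∅, so x is NOT a limit point.
Collecting: A' = {ε}.


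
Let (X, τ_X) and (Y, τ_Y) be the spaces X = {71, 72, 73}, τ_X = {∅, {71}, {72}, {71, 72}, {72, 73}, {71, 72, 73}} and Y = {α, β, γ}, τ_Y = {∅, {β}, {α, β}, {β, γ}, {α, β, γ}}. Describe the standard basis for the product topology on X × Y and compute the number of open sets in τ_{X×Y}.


Basis B = {∅ × ∅, {71} × {β}, {72} × {β}, {71} × {α, β}, {71} × {β, γ}, {71, 72} × {β}, {72} × {α, β}, {72} × {β, γ}, {72, 73} × {β}, {71} × {α, β, γ}, {71, 72, 73} × {β}, {72} × {α, β, γ}, {71, 72} × {α, β}, {71, 72} × {β, γ}, {72, 73} × {α, β}, {72, 73} × {β, γ}, {71, 72} × {α, β, γ}, {71, 72, 73} × {α, β}, {71, 72, 73} × {β, γ}, {72, 73} × {α, β, γ}, {71, 72, 73} × {α, β, γ}}; |τ_{X×Y}| = 70.

Enumerate products U × V with U ∈ τ_X, V ∈ τ_Y (deduplicated):
  ∅ × ∅ = {} (∅)
  {71} × {β} = {(71,β)}
  {72} × {β} = {(72,β)}
  {71} × {α, β} = {(71,α), (71,β)}
  {71} × {β, γ} = {(71,β), (71,γ)}
  {71, 72} × {β} = {(71,β), (72,β)}
  {72} × {α, β} = {(72,α), (72,β)}
  {72} × {β, γ} = {(72,β), (72,γ)}
  {72, 73} × {β} = {(72,β), (73,β)}
  {71} × {α, β, γ} = {(71,α), (71,β), (71,γ)}
  {71, 72, 73} × {β} = {(71,β), (72,β), (73,β)}
  {72} × {α, β, γ} = {(72,α), (72,β), (72,γ)}
  {71, 72} × {α, β} = {(71,α), (71,β), (72,α), (72,β)}
  {71, 72} × {β, γ} = {(71,β), (71,γ), (72,β), (72,γ)}
  {72, 73} × {α, β} = {(72,α), (72,β), (73,α), (73,β)}
  {72, 73} × {β, γ} = {(72,β), (72,γ), (73,β), (73,γ)}
  {71, 72} × {α, β, γ} = {(71,α), (71,β), (71,γ), (72,α), (72,β), (72,γ)}
  {71, 72, 73} × {α, β} = {(71,α), (71,β), (72,α), (72,β), (73,α), (73,β)}
  {71, 72, 73} × {β, γ} = {(71,β), (71,γ), (72,β), (72,γ), (73,β), (73,γ)}
  {72, 73} × {α, β, γ} = {(72,α), (72,β), (72,γ), (73,α), (73,β), (73,γ)}
  {71, 72, 73} × {α, β, γ} = {(71,α), (71,β), (71,γ), (72,α), (72,β), (72,γ), (73,α), (73,β), (73,γ)}
These 21 distinct sets form the basis B.
Close under arbitrary unions to get τ_{X×Y}; counting gives |τ_{X×Y}| = 70.


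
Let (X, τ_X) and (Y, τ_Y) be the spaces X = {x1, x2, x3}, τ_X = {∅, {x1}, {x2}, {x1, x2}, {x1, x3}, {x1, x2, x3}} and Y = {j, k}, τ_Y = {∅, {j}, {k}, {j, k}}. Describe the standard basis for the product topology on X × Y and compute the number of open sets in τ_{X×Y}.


Basis B = {∅ × ∅, {x1} × {j}, {x1} × {k}, {x2} × {j}, {x2} × {k}, {x1} × {j, k}, {x1, x2} × {j}, {x1, x3} × {j}, {x1, x2} × {k}, {x1, x3} × {k}, {x2} × {j, k}, {x1, x2, x3} × {j}, {x1, x2, x3} × {k}, {x1, x2} × {j, k}, {x1, x3} × {j, k}, {x1, x2, x3} × {j, k}}; |τ_{X×Y}| = 36.

Enumerate products U × V with U ∈ τ_X, V ∈ τ_Y (deduplicated):
  ∅ × ∅ = {} (∅)
  {x1} × {j} = {(x1,j)}
  {x1} × {k} = {(x1,k)}
  {x2} × {j} = {(x2,j)}
  {x2} × {k} = {(x2,k)}
  {x1} × {j, k} = {(x1,j), (x1,k)}
  {x1, x2} × {j} = {(x1,j), (x2,j)}
  {x1, x3} × {j} = {(x1,j), (x3,j)}
  {x1, x2} × {k} = {(x1,k), (x2,k)}
  {x1, x3} × {k} = {(x1,k), (x3,k)}
  {x2} × {j, k} = {(x2,j), (x2,k)}
  {x1, x2, x3} × {j} = {(x1,j), (x2,j), (x3,j)}
  {x1, x2, x3} × {k} = {(x1,k), (x2,k), (x3,k)}
  {x1, x2} × {j, k} = {(x1,j), (x1,k), (x2,j), (x2,k)}
  {x1, x3} × {j, k} = {(x1,j), (x1,k), (x3,j), (x3,k)}
  {x1, x2, x3} × {j, k} = {(x1,j), (x1,k), (x2,j), (x2,k), (x3,j), (x3,k)}
These 16 distinct sets form the basis B.
Close under arbitrary unions to get τ_{X×Y}; counting gives |τ_{X×Y}| = 36.


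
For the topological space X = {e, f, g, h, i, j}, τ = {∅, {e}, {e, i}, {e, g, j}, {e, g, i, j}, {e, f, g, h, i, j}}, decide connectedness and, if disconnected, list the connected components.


(X, τ) is connected.

Find clopen sets (U ∈ τ with X ∖ U ∈ τ):
  U = ∅, X ∖ U = {e, f, g, h, i, j} — both open, so U is clopen.
  U = {e, f, g, h, i, j}, X ∖ U = ∅ — both open, so U is clopen.
Only trivial clopens (∅ and X) exist, so (X, τ) is connected.
Compute connected components by grouping points that agree on all clopens:
  component: {e, f, g, h, i, j}


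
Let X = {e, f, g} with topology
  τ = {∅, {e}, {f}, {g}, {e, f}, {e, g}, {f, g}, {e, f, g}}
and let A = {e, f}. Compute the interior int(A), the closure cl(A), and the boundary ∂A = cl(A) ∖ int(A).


int(A) = {e, f}, cl(A) = {e, f}, ∂A = ∅.

Closed sets in (X, τ) are complements of opens:
  closed(X, τ) = {∅, {e}, {f}, {g}, {e, f}, {e, g}, {f, g}, {e, f, g}}.
int(A) = ⋃ {U ∈ τ : U ⊆ A}. Opens contained in A: ∅, {e}, {f}, {e, f}.
Taking the union of these: int(A) = {e, f}.
cl(A) = ⋂ {C closed : A ⊆ C}. Closed sets containing A: {e, f}, {e, f, g}.
Intersecting these: cl(A) = {e, f}.
∂A = cl(A) ∖ int(A) = {e, f} ∖ {e, f} = ∅.


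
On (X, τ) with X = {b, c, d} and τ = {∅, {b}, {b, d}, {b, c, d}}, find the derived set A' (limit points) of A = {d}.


A' = {c}

For each x ∈ X, list the open sets U ∈ τ with x ∈ U, then check whether U ∩ (A ∖ {x}) ≠ ∅ for every such U.
  x = b: open {b} ∋ x has {b} ∩ (A ∖ {b}) = ∅, so x is NOT a limit point.
  x = c: opens ∋ x are {b, c, d}; each meets A ∖ {c}, so x IS a limit point.
  x = d: open {b, d} ∋ x has {b, d} ∩ (A ∖ {d}) = ∅, so x is NOT a limit point.
Collecting: A' = {c}.


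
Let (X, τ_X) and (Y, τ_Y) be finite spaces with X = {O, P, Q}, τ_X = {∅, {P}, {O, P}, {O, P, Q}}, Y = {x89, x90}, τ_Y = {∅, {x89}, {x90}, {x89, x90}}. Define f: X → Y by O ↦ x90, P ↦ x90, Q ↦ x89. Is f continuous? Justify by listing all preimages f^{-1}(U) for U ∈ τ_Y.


f is NOT continuous.

Compute f^{-1}(U) for each U ∈ τ_Y:
  U = ∅: f^{-1}(U) = ∅ ∈ τ_X ✓.
  U = {x89}: f^{-1}(U) = {Q} ∉ τ_X ✗.
  U = {x90}: f^{-1}(U) = {O, P} ∈ τ_X ✓.
  U = {x89, x90}: f^{-1}(U) = {O, P, Q} ∈ τ_X ✓.
Found U = {x89} with f^{-1}(U) = {Q} not in τ_X. Therefore f is NOT continuous.


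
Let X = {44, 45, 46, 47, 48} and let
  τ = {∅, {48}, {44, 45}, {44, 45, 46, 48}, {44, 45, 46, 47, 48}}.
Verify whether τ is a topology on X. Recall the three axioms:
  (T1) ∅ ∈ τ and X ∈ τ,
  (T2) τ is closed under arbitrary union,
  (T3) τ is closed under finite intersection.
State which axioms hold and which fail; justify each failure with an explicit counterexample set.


τ is NOT a topology on X.

Axiom (T1): ∅ ∈ τ? Yes; X ∈ τ? Yes.
Axiom (T2/T3): check pairwise unions and intersections of members of τ.
Counterexample for (T2): {48} ∪ {44, 45} = {44, 45, 48} ∉ τ. Therefore τ is NOT a topology.


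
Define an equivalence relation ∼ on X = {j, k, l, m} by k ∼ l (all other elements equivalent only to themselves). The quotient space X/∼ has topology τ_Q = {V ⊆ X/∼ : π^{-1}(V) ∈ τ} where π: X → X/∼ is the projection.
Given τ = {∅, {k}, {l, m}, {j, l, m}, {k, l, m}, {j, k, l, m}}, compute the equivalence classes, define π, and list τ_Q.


X/∼ = {[j], [k=l], [m]}; |τ_Q| = 3.

Equivalence classes: [j], [k=l], [m].
Quotient map π: X → X/∼ sends j ↦ [j], k ↦ [k=l], l ↦ [k=l], m ↦ [m].
For each subset V ⊆ X/∼, compute π^{-1}(V) ⊆ X and check whether π^{-1}(V) ∈ τ. V is open in τ_Q iff π^{-1}(V) ∈ τ.
  V = {}: π^{-1}(V) = ∅ ∈ τ ✓.
  V = {[j]}: π^{-1}(V) = {j} ∉ τ ✗.
  V = {[k=l]}: π^{-1}(V) = {k, l} ∉ τ ✗.
  V = {[j], [k=l]}: π^{-1}(V) = {j, k, l} ∉ τ ✗.
  V = {[m]}: π^{-1}(V) = {m} ∉ τ ✗.
  V = {[j], [m]}: π^{-1}(V) = {j, m} ∉ τ ✗.
  V = {[k=l], [m]}: π^{-1}(V) = {k, l, m} ∈ τ ✓.
  V = {[j], [k=l], [m]}: π^{-1}(V) = {j, k, l, m} ∈ τ ✓.
Open sets in the quotient: τ_Q = {{}, {[k=l], [m]}, {[j], [k=l], [m]}} (3 elements).


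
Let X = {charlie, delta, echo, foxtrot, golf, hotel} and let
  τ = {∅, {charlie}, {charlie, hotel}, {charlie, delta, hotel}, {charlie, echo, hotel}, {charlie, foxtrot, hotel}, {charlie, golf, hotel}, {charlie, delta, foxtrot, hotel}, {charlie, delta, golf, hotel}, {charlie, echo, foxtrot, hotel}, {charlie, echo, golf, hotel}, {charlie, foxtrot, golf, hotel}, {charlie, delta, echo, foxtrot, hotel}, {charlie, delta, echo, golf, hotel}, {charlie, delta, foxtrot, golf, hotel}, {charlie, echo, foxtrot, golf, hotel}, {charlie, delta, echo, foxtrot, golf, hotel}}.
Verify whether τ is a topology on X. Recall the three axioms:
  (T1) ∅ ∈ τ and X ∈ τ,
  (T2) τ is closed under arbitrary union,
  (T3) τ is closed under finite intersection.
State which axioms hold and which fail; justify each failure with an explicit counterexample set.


τ is NOT a topology on X.

Axiom (T1): ∅ ∈ τ? Yes; X ∈ τ? Yes.
Axiom (T2/T3): check pairwise unions and intersections of members of τ.
Counterexample for (T2): {charlie, delta, hotel} ∪ {charlie, echo, hotel} = {charlie, delta, echo, hotel} ∉ τ. Therefore τ is NOT a topology.


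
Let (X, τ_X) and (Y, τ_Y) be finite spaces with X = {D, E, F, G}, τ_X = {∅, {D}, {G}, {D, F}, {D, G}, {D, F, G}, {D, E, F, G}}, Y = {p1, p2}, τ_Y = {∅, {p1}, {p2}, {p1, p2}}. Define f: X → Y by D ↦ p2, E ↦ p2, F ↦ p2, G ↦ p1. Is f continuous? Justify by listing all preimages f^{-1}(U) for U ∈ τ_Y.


f is NOT continuous.

Compute f^{-1}(U) for each U ∈ τ_Y:
  U = ∅: f^{-1}(U) = ∅ ∈ τ_X ✓.
  U = {p1}: f^{-1}(U) = {G} ∈ τ_X ✓.
  U = {p2}: f^{-1}(U) = {D, E, F} ∉ τ_X ✗.
  U = {p1, p2}: f^{-1}(U) = {D, E, F, G} ∈ τ_X ✓.
Found U = {p2} with f^{-1}(U) = {D, E, F} not in τ_X. Therefore f is NOT continuous.


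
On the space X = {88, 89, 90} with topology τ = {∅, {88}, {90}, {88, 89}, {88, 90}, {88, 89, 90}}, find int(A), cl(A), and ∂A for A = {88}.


int(A) = {88}, cl(A) = {88, 89}, ∂A = {89}.

Closed sets in (X, τ) are complements of opens:
  closed(X, τ) = {∅, {89}, {90}, {88, 89}, {89, 90}, {88, 89, 90}}.
int(A) = ⋃ {U ∈ τ : U ⊆ A}. Opens contained in A: ∅, {88}.
Taking the union of these: int(A) = {88}.
cl(A) = ⋂ {C closed : A ⊆ C}. Closed sets containing A: {88, 89}, {88, 89, 90}.
Intersecting these: cl(A) = {88, 89}.
∂A = cl(A) ∖ int(A) = {88, 89} ∖ {88} = {89}.


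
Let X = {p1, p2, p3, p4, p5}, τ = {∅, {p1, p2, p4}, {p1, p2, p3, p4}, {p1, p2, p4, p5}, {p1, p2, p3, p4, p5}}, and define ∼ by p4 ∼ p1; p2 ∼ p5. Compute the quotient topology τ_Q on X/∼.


X/∼ = {[p1=p4], [p2=p5], [p3]}; |τ_Q| = 3.

Equivalence classes: [p1=p4], [p2=p5], [p3].
Quotient map π: X → X/∼ sends p1 ↦ [p1=p4], p2 ↦ [p2=p5], p3 ↦ [p3], p4 ↦ [p1=p4], p5 ↦ [p2=p5].
For each subset V ⊆ X/∼, compute π^{-1}(V) ⊆ X and check whether π^{-1}(V) ∈ τ. V is open in τ_Q iff π^{-1}(V) ∈ τ.
  V = {}: π^{-1}(V) = ∅ ∈ τ ✓.
  V = {[p1=p4]}: π^{-1}(V) = {p1, p4} ∉ τ ✗.
  V = {[p2=p5]}: π^{-1}(V) = {p2, p5} ∉ τ ✗.
  V = {[p1=p4], [p2=p5]}: π^{-1}(V) = {p1, p2, p4, p5} ∈ τ ✓.
  V = {[p3]}: π^{-1}(V) = {p3} ∉ τ ✗.
  V = {[p1=p4], [p3]}: π^{-1}(V) = {p1, p3, p4} ∉ τ ✗.
  V = {[p2=p5], [p3]}: π^{-1}(V) = {p2, p3, p5} ∉ τ ✗.
  V = {[p1=p4], [p2=p5], [p3]}: π^{-1}(V) = {p1, p2, p3, p4, p5} ∈ τ ✓.
Open sets in the quotient: τ_Q = {{}, {[p1=p4], [p2=p5]}, {[p1=p4], [p2=p5], [p3]}} (3 elements).


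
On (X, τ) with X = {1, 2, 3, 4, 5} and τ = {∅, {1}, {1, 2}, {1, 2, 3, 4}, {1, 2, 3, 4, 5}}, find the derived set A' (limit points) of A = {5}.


A' = ∅

For each x ∈ X, list the open sets U ∈ τ with x ∈ U, then check whether U ∩ (A ∖ {x}) ≠ ∅ for every such U.
  x = 1: open {1} ∋ x has {1} ∩ (A ∖ {1}) = ∅, so x is NOT a limit point.
  x = 2: open {1, 2} ∋ x has {1, 2} ∩ (A ∖ {2}) = ∅, so x is NOT a limit point.
  x = 3: open {1, 2, 3, 4} ∋ x has {1, 2, 3, 4} ∩ (A ∖ {3}) = ∅, so x is NOT a limit point.
  x = 4: open {1, 2, 3, 4} ∋ x has {1, 2, 3, 4} ∩ (A ∖ {4}) = ∅, so x is NOT a limit point.
  x = 5: open {1, 2, 3, 4, 5} ∋ x has {1, 2, 3, 4, 5} ∩ (A ∖ {5}) = ∅, so x is NOT a limit point.
Collecting: A' = ∅.


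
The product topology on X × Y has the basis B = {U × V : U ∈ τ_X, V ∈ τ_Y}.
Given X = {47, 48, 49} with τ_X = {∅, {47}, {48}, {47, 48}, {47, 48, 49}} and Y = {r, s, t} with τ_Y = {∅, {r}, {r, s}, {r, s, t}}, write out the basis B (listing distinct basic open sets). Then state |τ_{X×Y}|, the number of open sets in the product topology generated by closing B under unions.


Basis B = {∅ × ∅, {47} × {r}, {48} × {r}, {47} × {r, s}, {47, 48} × {r}, {48} × {r, s}, {47} × {r, s, t}, {47, 48, 49} × {r}, {48} × {r, s, t}, {47, 48} × {r, s}, {47, 48} × {r, s, t}, {47, 48, 49} × {r, s}, {47, 48, 49} × {r, s, t}}; |τ_{X×Y}| = 30.

Enumerate products U × V with U ∈ τ_X, V ∈ τ_Y (deduplicated):
  ∅ × ∅ = {} (∅)
  {47} × {r} = {(47,r)}
  {48} × {r} = {(48,r)}
  {47} × {r, s} = {(47,r), (47,s)}
  {47, 48} × {r} = {(47,r), (48,r)}
  {48} × {r, s} = {(48,r), (48,s)}
  {47} × {r, s, t} = {(47,r), (47,s), (47,t)}
  {47, 48, 49} × {r} = {(47,r), (48,r), (49,r)}
  {48} × {r, s, t} = {(48,r), (48,s), (48,t)}
  {47, 48} × {r, s} = {(47,r), (47,s), (48,r), (48,s)}
  {47, 48} × {r, s, t} = {(47,r), (47,s), (47,t), (48,r), (48,s), (48,t)}
  {47, 48, 49} × {r, s} = {(47,r), (47,s), (48,r), (48,s), (49,r), (49,s)}
  {47, 48, 49} × {r, s, t} = {(47,r), (47,s), (47,t), (48,r), (48,s), (48,t), (49,r), (49,s), (49,t)}
These 13 distinct sets form the basis B.
Close under arbitrary unions to get τ_{X×Y}; counting gives |τ_{X×Y}| = 30.


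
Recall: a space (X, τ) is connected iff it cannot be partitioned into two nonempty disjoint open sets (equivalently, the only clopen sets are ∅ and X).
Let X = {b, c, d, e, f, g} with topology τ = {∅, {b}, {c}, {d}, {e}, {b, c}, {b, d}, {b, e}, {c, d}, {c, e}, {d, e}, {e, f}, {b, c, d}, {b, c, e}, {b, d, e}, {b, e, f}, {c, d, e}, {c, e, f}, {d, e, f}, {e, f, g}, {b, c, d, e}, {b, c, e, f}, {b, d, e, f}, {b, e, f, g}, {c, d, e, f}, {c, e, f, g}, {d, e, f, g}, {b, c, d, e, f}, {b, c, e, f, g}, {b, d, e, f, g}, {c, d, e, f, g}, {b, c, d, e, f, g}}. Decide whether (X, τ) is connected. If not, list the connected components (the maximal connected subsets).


(X, τ) is disconnected; components = [{b}, {c}, {d}, {e, f, g}].

Find clopen sets (U ∈ τ with X ∖ U ∈ τ):
  U = ∅, X ∖ U = {b, c, d, e, f, g} — both open, so U is clopen.
  U = {b}, X ∖ U = {c, d, e, f, g} — both open, so U is clopen.
  U = {c}, X ∖ U = {b, d, e, f, g} — both open, so U is clopen.
  U = {d}, X ∖ U = {b, c, e, f, g} — both open, so U is clopen.
  U = {b, c}, X ∖ U = {d, e, f, g} — both open, so U is clopen.
  U = {b, d}, X ∖ U = {c, e, f, g} — both open, so U is clopen.
  U = {c, d}, X ∖ U = {b, e, f, g} — both open, so U is clopen.
  U = {b, c, d}, X ∖ U = {e, f, g} — both open, so U is clopen.
  U = {e, f, g}, X ∖ U = {b, c, d} — both open, so U is clopen.
  U = {b, e, f, g}, X ∖ U = {c, d} — both open, so U is clopen.
  U = {c, e, f, g}, X ∖ U = {b, d} — both open, so U is clopen.
  U = {d, e, f, g}, X ∖ U = {b, c} — both open, so U is clopen.
  U = {b, c, e, f, g}, X ∖ U = {d} — both open, so U is clopen.
  U = {b, d, e, f, g}, X ∖ U = {c} — both open, so U is clopen.
  U = {c, d, e, f, g}, X ∖ U = {b} — both open, so U is clopen.
  U = {b, c, d, e, f, g}, X ∖ U = ∅ — both open, so U is clopen.
Nontrivial clopen(s) exist: e.g. {c, d, e, f, g}. So (X, τ) is disconnected.
Compute connected components by grouping points that agree on all clopens:
  component: {b}
  component: {c}
  component: {d}
  component: {e, f, g}


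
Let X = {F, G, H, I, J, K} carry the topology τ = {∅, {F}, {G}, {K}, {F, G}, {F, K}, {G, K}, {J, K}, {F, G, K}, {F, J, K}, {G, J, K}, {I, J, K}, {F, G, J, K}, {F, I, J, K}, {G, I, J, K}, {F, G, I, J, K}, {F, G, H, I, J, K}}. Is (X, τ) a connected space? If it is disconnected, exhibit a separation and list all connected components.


(X, τ) is connected.

Find clopen sets (U ∈ τ with X ∖ U ∈ τ):
  U = ∅, X ∖ U = {F, G, H, I, J, K} — both open, so U is clopen.
  U = {F, G, H, I, J, K}, X ∖ U = ∅ — both open, so U is clopen.
Only trivial clopens (∅ and X) exist, so (X, τ) is connected.
Compute connected components by grouping points that agree on all clopens:
  component: {F, G, H, I, J, K}


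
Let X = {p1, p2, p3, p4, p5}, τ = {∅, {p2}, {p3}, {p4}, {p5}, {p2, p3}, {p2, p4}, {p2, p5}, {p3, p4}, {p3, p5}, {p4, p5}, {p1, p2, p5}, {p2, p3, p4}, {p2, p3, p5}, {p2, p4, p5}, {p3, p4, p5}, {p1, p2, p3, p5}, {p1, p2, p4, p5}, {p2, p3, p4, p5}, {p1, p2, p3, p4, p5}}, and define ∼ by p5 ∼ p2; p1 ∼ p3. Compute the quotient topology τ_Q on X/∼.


X/∼ = {[p1=p3], [p2=p5], [p4]}; |τ_Q| = 6.

Equivalence classes: [p1=p3], [p2=p5], [p4].
Quotient map π: X → X/∼ sends p1 ↦ [p1=p3], p2 ↦ [p2=p5], p3 ↦ [p1=p3], p4 ↦ [p4], p5 ↦ [p2=p5].
For each subset V ⊆ X/∼, compute π^{-1}(V) ⊆ X and check whether π^{-1}(V) ∈ τ. V is open in τ_Q iff π^{-1}(V) ∈ τ.
  V = {}: π^{-1}(V) = ∅ ∈ τ ✓.
  V = {[p1=p3]}: π^{-1}(V) = {p1, p3} ∉ τ ✗.
  V = {[p2=p5]}: π^{-1}(V) = {p2, p5} ∈ τ ✓.
  V = {[p1=p3], [p2=p5]}: π^{-1}(V) = {p1, p2, p3, p5} ∈ τ ✓.
  V = {[p4]}: π^{-1}(V) = {p4} ∈ τ ✓.
  V = {[p1=p3], [p4]}: π^{-1}(V) = {p1, p3, p4} ∉ τ ✗.
  V = {[p2=p5], [p4]}: π^{-1}(V) = {p2, p4, p5} ∈ τ ✓.
  V = {[p1=p3], [p2=p5], [p4]}: π^{-1}(V) = {p1, p2, p3, p4, p5} ∈ τ ✓.
Open sets in the quotient: τ_Q = {{}, {[p2=p5]}, {[p1=p3], [p2=p5]}, {[p4]}, {[p2=p5], [p4]}, {[p1=p3], [p2=p5], [p4]}} (6 elements).


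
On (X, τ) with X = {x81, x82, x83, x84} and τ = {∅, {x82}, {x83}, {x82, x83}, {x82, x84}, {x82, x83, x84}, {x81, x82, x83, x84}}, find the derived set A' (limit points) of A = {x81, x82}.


A' = {x81, x84}

For each x ∈ X, list the open sets U ∈ τ with x ∈ U, then check whether U ∩ (A ∖ {x}) ≠ ∅ for every such U.
  x = x81: opens ∋ x are {x81, x82, x83, x84}; each meets A ∖ {x81}, so x IS a limit point.
  x = x82: open {x82} ∋ x has {x82} ∩ (A ∖ {x82}) = ∅, so x is NOT a limit point.
  x = x83: open {x83} ∋ x has {x83} ∩ (A ∖ {x83}) = ∅, so x is NOT a limit point.
  x = x84: opens ∋ x are {x82, x84}, {x82, x83, x84}, {x81, x82, x83, x84}; each meets A ∖ {x84}, so x IS a limit point.
Collecting: A' = {x81, x84}.


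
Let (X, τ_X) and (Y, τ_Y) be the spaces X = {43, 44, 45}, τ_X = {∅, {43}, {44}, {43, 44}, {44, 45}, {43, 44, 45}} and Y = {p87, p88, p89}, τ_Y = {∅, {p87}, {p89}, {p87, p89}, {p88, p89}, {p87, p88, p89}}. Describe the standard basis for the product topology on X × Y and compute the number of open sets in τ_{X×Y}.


Basis B = {∅ × ∅, {43} × {p87}, {43} × {p89}, {44} × {p87}, {44} × {p89}, {43} × {p87, p89}, {43, 44} × {p87}, {43} × {p88, p89}, {43, 44} × {p89}, {44} × {p87, p89}, {44, 45} × {p87}, {44} × {p88, p89}, {44, 45} × {p89}, {43} × {p87, p88, p89}, {43, 44, 45} × {p87}, {43, 44, 45} × {p89}, {44} × {p87, p88, p89}, {43, 44} × {p87, p89}, {43, 44} × {p88, p89}, {44, 45} × {p87, p89}, {44, 45} × {p88, p89}, {43, 44} × {p87, p88, p89}, {43, 44, 45} × {p87, p89}, {43, 44, 45} × {p88, p89}, {44, 45} × {p87, p88, p89}, {43, 44, 45} × {p87, p88, p89}}; |τ_{X×Y}| = 108.

Enumerate products U × V with U ∈ τ_X, V ∈ τ_Y (deduplicated):
  ∅ × ∅ = {} (∅)
  {43} × {p87} = {(43,p87)}
  {43} × {p89} = {(43,p89)}
  {44} × {p87} = {(44,p87)}
  {44} × {p89} = {(44,p89)}
  {43} × {p87, p89} = {(43,p87), (43,p89)}
  {43, 44} × {p87} = {(43,p87), (44,p87)}
  {43} × {p88, p89} = {(43,p88), (43,p89)}
  {43, 44} × {p89} = {(43,p89), (44,p89)}
  {44} × {p87, p89} = {(44,p87), (44,p89)}
  {44, 45} × {p87} = {(44,p87), (45,p87)}
  {44} × {p88, p89} = {(44,p88), (44,p89)}
  {44, 45} × {p89} = {(44,p89), (45,p89)}
  {43} × {p87, p88, p89} = {(43,p87), (43,p88), (43,p89)}
  {43, 44, 45} × {p87} = {(43,p87), (44,p87), (45,p87)}
  {43, 44, 45} × {p89} = {(43,p89), (44,p89), (45,p89)}
  {44} × {p87, p88, p89} = {(44,p87), (44,p88), (44,p89)}
  {43, 44} × {p87, p89} = {(43,p87), (43,p89), (44,p87), (44,p89)}
  {43, 44} × {p88, p89} = {(43,p88), (43,p89), (44,p88), (44,p89)}
  {44, 45} × {p87, p89} = {(44,p87), (44,p89), (45,p87), (45,p89)}
  {44, 45} × {p88, p89} = {(44,p88), (44,p89), (45,p88), (45,p89)}
  {43, 44} × {p87, p88, p89} = {(43,p87), (43,p88), (43,p89), (44,p87), (44,p88), (44,p89)}
  {43, 44, 45} × {p87, p89} = {(43,p87), (43,p89), (44,p87), (44,p89), (45,p87), (45,p89)}
  {43, 44, 45} × {p88, p89} = {(43,p88), (43,p89), (44,p88), (44,p89), (45,p88), (45,p89)}
  {44, 45} × {p87, p88, p89} = {(44,p87), (44,p88), (44,p89), (45,p87), (45,p88), (45,p89)}
  {43, 44, 45} × {p87, p88, p89} = {(43,p87), (43,p88), (43,p89), (44,p87), (44,p88), (44,p89), (45,p87), (45,p88), (45,p89)}
These 26 distinct sets form the basis B.
Close under arbitrary unions to get τ_{X×Y}; counting gives |τ_{X×Y}| = 108.
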